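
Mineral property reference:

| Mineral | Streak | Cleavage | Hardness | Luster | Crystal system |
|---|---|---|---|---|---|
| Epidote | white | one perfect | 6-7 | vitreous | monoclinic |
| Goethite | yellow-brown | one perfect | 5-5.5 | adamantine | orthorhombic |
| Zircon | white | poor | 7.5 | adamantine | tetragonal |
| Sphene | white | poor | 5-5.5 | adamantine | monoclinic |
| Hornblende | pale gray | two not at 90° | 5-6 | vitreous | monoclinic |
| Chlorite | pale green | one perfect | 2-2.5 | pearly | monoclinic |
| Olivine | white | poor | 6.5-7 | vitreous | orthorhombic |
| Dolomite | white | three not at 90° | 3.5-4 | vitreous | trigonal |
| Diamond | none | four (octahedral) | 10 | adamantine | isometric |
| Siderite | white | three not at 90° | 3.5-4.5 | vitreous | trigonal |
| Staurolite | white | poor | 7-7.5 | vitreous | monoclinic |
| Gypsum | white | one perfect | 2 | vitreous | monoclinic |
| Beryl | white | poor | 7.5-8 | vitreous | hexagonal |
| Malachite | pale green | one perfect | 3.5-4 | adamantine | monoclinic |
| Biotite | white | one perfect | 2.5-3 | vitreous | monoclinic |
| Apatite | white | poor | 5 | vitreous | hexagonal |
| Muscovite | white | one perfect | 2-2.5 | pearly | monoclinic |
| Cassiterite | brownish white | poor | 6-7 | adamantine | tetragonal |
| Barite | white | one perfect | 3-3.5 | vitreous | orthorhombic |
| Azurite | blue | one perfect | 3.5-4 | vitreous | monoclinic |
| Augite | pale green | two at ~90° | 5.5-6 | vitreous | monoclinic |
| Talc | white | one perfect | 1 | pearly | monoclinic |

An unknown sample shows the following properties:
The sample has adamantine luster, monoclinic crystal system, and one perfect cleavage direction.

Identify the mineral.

Malachite

Adamantine luster: leaves Goethite, Zircon, Sphene, Diamond, Malachite, Cassiterite.
Monoclinic crystal system: narrows the field to Sphene, Malachite.
One perfect cleavage direction excludes Sphene.
Malachite is the sole remaining match.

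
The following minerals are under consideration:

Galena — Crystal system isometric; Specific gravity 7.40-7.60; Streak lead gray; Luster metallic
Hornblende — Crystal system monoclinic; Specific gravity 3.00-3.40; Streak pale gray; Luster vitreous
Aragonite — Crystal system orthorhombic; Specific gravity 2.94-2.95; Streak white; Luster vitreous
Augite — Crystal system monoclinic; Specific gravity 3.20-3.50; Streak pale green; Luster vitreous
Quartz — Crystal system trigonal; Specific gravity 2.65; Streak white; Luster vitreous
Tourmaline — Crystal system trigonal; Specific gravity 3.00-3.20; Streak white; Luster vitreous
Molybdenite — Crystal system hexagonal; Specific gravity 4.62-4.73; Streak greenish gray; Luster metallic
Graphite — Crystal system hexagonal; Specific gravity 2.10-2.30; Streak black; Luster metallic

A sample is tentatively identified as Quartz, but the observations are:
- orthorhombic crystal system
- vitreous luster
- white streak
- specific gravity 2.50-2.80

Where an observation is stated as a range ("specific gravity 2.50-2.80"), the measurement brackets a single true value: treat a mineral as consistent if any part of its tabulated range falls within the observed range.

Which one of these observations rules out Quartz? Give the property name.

crystal system

Orthorhombic crystal system: Quartz has trigonal system — inconsistent.
Vitreous luster: Quartz has vitreous luster — within range.
White streak: Quartz has white streak — within range.
Specific gravity 2.50-2.80: Quartz has SG 2.65 — within range.
Only the crystal system is inconsistent.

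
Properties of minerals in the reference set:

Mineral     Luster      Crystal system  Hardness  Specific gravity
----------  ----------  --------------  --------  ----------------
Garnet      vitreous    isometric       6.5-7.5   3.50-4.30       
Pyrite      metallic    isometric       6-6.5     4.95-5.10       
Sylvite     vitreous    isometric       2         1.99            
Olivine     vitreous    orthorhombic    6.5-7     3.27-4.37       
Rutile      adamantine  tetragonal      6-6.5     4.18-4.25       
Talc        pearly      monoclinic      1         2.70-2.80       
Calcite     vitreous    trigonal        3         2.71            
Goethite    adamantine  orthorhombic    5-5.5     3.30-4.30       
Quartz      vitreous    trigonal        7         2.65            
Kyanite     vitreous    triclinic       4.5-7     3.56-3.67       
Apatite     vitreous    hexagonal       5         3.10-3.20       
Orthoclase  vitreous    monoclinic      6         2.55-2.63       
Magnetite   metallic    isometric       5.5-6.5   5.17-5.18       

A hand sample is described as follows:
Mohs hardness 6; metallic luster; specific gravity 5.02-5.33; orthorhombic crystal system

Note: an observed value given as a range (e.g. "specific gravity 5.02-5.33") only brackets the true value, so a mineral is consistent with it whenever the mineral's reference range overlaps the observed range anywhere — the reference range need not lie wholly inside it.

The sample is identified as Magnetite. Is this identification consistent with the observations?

Mohs hardness 6 — consistent with Magnetite (hardness 5.5-6.5).
Metallic luster — consistent with Magnetite (metallic luster).
Specific gravity 5.02-5.33 — consistent with Magnetite (SG 5.17-5.18).
Orthorhombic crystal system — Magnetite has isometric system; a mismatch.
Magnetite is excluded by the crystal system.

Inconsistent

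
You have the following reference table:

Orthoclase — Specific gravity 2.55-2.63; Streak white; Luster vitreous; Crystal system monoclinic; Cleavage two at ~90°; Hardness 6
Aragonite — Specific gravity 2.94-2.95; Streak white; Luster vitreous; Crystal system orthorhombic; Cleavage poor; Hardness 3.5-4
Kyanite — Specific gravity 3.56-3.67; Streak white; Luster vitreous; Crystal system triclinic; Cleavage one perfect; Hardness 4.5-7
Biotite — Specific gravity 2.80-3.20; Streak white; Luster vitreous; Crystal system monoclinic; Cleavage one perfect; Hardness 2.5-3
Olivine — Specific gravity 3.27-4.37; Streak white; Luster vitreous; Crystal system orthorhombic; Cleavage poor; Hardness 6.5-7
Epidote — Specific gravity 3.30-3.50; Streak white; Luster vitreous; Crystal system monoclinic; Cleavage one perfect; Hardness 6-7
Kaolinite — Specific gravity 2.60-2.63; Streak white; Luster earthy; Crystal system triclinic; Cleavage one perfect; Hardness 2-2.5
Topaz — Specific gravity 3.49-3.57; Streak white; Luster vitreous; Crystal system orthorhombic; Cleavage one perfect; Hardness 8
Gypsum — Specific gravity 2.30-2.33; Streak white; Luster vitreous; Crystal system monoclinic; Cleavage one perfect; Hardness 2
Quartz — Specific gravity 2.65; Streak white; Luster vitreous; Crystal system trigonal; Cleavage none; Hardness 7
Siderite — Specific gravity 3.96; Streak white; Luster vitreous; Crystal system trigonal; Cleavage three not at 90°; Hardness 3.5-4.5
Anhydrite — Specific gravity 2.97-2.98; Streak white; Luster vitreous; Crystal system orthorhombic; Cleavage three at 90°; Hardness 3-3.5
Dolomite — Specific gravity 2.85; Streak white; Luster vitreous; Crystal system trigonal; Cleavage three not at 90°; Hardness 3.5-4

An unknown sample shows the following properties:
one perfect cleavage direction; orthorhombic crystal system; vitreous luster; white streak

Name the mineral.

Topaz

One perfect cleavage direction: leaves Kyanite, Biotite, Epidote, Kaolinite, Topaz, Gypsum.
Orthorhombic crystal system: only Topaz remains.
Vitreous luster: every remaining candidate is consistent.
White streak: no further eliminations.
Only Topaz satisfies all observations.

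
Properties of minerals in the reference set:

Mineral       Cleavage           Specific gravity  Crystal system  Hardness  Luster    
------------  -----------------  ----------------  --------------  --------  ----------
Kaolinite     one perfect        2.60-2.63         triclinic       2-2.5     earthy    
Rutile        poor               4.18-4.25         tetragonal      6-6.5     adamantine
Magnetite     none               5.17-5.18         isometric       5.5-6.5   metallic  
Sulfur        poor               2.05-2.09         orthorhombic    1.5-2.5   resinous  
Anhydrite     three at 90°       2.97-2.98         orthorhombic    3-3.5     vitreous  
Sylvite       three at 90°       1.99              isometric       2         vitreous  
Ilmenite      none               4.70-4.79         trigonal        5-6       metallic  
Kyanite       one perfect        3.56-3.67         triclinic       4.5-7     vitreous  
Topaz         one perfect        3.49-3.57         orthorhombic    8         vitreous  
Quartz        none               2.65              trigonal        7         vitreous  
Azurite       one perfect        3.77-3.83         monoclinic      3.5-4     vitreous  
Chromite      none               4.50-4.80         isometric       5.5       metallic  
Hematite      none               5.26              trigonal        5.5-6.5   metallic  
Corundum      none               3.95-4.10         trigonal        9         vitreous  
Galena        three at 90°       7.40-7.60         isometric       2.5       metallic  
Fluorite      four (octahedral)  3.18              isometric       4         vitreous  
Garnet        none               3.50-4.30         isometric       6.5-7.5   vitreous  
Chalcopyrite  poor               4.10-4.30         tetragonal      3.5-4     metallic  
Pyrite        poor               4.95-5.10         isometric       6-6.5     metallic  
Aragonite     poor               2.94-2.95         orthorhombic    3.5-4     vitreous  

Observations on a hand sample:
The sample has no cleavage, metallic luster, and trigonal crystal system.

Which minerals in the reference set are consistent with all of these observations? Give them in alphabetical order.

No cleavage — leaves Magnetite, Ilmenite, Quartz, Chromite, Hematite, Corundum, Garnet.
Metallic luster is inconsistent with Quartz, Corundum, Garnet.
Trigonal crystal system excludes Magnetite, Chromite.
The minerals that satisfy all observations are Hematite, Ilmenite.

Hematite, Ilmenite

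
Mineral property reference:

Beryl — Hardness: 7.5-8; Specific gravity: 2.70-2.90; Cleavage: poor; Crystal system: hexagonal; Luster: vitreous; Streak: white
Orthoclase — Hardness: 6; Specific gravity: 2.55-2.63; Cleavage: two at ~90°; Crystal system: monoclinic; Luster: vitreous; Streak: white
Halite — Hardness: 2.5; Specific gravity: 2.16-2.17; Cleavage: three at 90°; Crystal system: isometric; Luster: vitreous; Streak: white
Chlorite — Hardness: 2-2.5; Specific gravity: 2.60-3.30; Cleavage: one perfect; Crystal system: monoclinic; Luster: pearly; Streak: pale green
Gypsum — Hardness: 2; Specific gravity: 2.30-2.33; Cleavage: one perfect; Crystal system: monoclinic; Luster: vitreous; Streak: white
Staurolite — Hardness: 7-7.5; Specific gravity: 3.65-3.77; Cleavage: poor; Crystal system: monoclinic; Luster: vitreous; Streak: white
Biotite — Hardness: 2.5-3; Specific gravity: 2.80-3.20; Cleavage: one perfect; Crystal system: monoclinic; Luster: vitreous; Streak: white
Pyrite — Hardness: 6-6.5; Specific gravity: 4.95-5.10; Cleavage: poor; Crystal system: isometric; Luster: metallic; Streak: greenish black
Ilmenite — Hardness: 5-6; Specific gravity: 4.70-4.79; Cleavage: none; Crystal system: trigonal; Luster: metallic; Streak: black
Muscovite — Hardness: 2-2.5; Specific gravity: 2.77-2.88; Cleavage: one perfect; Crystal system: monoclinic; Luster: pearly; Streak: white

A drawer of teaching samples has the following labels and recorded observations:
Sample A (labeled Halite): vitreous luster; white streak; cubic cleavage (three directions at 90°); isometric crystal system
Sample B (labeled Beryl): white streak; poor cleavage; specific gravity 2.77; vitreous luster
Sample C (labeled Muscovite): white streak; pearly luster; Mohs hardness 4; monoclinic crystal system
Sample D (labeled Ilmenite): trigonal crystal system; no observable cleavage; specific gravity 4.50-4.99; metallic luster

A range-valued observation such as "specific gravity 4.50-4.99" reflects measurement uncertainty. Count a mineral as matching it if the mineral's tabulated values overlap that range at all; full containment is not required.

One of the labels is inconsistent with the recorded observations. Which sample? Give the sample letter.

Sample A: nothing contradicts Halite.
Sample B: nothing contradicts Beryl.
Sample C: Muscovite has hardness 2-2.5, but the record shows Mohs hardness 4 — this label is wrong.
Sample D: nothing contradicts Ilmenite.
Sample C is the mislabeled one.

C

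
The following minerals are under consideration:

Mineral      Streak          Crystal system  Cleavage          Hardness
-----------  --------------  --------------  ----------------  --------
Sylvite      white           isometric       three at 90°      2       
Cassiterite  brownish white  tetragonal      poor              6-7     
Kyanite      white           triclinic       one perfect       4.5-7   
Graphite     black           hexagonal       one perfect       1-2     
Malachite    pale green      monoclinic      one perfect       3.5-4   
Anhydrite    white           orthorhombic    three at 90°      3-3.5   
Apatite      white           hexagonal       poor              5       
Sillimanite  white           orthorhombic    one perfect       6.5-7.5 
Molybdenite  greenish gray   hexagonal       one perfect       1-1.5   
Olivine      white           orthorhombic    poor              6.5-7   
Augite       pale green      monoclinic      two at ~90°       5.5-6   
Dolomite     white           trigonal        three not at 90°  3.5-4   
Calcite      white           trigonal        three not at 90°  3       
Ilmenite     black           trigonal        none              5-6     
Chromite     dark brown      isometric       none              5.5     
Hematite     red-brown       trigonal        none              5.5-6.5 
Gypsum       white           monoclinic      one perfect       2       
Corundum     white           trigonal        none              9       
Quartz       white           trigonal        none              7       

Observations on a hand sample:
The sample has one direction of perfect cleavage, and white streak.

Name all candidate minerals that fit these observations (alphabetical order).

One direction of perfect cleavage: leaves Kyanite, Graphite, Malachite, Sillimanite, Molybdenite, Gypsum.
White streak eliminates Graphite, Malachite, Molybdenite.
The minerals that satisfy all observations are Gypsum, Kyanite, Sillimanite.

Gypsum, Kyanite, Sillimanite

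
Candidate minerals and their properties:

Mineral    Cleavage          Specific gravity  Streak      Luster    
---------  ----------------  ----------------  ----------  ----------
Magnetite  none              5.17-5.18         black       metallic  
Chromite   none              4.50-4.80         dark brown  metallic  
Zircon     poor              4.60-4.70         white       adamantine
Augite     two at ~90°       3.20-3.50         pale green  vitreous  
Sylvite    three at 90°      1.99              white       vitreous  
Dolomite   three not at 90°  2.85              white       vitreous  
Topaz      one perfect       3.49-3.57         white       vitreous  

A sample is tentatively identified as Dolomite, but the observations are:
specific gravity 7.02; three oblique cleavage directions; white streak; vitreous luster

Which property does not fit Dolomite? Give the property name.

specific gravity

Specific gravity 7.02: Dolomite has SG 2.85 — does not match.
Three oblique cleavage directions: Dolomite has cleavage three not at 90° — agrees.
White streak: Dolomite has white streak — agrees.
Vitreous luster: Dolomite has vitreous luster — agrees.
Only the specific gravity is inconsistent.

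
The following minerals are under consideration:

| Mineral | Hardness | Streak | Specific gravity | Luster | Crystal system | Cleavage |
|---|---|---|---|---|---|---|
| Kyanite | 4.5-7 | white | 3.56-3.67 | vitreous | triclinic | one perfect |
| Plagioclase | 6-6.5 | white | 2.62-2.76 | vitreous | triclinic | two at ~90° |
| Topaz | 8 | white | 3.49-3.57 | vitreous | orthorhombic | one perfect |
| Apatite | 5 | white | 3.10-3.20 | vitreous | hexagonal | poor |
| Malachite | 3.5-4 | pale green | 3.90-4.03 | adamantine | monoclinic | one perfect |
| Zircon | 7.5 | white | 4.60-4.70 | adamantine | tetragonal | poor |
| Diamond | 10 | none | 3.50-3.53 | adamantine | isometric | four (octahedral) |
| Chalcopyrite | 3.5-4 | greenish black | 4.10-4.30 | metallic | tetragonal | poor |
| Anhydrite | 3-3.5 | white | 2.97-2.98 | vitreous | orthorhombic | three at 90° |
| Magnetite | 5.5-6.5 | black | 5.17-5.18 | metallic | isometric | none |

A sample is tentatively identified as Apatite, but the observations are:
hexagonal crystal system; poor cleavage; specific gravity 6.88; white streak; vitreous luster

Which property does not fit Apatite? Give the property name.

Hexagonal crystal system: Apatite has hexagonal system — matches.
Poor cleavage: Apatite has cleavage poor — matches.
Specific gravity 6.88: Apatite has SG 3.10-3.20 — outside the reference range.
White streak: Apatite has white streak — matches.
Vitreous luster: Apatite has vitreous luster — matches.
Everything matches except the specific gravity.

specific gravity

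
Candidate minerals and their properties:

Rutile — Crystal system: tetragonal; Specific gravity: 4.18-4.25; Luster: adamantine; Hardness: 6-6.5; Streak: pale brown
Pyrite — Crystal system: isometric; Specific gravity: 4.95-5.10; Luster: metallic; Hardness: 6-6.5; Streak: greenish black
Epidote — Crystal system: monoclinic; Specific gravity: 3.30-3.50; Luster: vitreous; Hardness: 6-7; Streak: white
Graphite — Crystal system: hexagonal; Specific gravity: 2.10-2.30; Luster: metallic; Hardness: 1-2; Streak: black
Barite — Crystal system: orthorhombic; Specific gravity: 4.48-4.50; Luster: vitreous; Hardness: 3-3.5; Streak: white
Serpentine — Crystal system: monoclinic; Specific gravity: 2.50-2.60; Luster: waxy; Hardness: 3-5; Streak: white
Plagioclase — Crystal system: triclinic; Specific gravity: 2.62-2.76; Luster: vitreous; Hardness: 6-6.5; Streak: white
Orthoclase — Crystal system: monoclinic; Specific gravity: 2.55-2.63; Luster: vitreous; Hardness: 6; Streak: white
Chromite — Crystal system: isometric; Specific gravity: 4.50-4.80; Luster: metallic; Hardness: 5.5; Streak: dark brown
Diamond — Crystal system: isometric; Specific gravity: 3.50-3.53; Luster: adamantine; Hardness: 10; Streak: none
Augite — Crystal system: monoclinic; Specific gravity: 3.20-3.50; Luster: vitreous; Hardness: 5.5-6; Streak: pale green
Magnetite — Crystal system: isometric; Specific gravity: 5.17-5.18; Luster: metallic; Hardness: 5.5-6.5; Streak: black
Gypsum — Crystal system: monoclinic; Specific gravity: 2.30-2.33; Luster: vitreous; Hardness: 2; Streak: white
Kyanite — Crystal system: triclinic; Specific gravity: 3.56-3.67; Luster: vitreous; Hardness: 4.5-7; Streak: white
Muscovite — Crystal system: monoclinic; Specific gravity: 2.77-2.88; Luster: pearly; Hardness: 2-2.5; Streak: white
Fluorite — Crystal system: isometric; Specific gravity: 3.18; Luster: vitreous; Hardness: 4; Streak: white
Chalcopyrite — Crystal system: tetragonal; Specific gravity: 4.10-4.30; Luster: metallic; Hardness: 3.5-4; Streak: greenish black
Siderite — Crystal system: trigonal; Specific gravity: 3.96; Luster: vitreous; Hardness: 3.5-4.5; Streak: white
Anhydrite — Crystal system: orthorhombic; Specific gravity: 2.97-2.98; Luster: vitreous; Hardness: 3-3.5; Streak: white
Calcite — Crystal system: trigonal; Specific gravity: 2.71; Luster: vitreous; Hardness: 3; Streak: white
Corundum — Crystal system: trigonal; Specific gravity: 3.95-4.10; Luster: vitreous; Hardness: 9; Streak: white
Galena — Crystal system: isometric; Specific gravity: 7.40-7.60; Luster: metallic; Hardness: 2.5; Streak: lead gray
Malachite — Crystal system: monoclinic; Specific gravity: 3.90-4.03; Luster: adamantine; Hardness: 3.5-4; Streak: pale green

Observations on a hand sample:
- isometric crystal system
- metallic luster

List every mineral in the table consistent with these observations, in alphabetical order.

Isometric crystal system — narrows the field to Pyrite, Chromite, Diamond, Magnetite, Fluorite, Galena.
Metallic luster eliminates Diamond, Fluorite.
The minerals that satisfy all observations are Chromite, Galena, Magnetite, Pyrite.

Chromite, Galena, Magnetite, Pyrite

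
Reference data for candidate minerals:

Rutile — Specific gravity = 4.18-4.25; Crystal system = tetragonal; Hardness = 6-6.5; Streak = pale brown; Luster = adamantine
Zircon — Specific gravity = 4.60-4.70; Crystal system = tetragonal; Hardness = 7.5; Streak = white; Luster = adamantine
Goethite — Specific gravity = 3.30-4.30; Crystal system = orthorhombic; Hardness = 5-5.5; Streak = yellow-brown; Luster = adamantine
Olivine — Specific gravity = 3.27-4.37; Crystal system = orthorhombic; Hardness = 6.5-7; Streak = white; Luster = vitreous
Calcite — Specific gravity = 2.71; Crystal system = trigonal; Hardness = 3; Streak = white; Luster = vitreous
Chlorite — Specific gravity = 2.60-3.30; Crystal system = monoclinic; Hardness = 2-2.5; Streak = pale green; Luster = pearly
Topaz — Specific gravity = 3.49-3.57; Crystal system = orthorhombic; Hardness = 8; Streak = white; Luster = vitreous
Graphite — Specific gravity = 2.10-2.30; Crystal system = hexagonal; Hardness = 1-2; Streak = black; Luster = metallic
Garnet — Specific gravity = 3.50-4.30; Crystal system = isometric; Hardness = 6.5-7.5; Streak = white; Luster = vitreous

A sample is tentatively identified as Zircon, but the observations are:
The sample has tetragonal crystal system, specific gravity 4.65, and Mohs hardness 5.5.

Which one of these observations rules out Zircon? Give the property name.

hardness

Tetragonal crystal system: Zircon has tetragonal system — within range.
Specific gravity 4.65: Zircon has SG 4.60-4.70 — within range.
Mohs hardness 5.5: Zircon has hardness 7.5 — outside the reference range.
The hardness is the one property that does not fit.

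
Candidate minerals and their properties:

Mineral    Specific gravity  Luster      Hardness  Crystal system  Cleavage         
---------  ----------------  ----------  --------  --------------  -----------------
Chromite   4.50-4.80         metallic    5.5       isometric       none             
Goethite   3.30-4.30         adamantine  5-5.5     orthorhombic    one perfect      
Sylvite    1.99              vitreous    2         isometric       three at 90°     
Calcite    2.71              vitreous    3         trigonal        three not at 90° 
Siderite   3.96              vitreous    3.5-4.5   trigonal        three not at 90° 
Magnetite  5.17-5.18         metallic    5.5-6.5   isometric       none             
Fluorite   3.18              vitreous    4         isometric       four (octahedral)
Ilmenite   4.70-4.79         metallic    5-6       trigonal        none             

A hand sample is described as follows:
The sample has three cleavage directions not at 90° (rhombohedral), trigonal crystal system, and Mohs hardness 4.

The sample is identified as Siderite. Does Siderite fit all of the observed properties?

Three cleavage directions not at 90° (rhombohedral) — matches Siderite (cleavage three not at 90°).
Trigonal crystal system — matches Siderite (trigonal system).
Mohs hardness 4 — matches Siderite (hardness 3.5-4.5).
Nothing contradicts Siderite.

Yes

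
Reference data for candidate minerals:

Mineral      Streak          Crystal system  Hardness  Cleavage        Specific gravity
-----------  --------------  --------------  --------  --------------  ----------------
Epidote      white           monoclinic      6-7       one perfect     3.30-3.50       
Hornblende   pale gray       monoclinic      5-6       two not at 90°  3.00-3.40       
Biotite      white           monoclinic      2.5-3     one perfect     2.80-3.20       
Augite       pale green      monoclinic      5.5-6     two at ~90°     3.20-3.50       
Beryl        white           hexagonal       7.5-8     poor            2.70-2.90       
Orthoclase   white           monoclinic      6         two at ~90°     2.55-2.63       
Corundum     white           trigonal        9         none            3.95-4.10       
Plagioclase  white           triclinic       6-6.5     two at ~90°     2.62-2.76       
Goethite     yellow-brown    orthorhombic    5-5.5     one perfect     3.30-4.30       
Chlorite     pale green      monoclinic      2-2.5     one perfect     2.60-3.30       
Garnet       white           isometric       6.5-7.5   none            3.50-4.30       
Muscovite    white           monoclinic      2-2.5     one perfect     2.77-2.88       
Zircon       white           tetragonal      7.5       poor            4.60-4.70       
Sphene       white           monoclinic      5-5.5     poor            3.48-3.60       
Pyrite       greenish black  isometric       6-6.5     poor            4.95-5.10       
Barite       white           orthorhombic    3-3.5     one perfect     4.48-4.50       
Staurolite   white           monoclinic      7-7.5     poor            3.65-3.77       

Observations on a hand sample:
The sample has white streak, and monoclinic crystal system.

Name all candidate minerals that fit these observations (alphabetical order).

White streak excludes Hornblende, Augite, Goethite, Chlorite, Pyrite.
Monoclinic crystal system is inconsistent with Beryl, Corundum, Plagioclase, Garnet, Zircon, Barite.
Consistent with every observation: Biotite, Epidote, Muscovite, Orthoclase, Sphene, Staurolite.

Biotite, Epidote, Muscovite, Orthoclase, Sphene, Staurolite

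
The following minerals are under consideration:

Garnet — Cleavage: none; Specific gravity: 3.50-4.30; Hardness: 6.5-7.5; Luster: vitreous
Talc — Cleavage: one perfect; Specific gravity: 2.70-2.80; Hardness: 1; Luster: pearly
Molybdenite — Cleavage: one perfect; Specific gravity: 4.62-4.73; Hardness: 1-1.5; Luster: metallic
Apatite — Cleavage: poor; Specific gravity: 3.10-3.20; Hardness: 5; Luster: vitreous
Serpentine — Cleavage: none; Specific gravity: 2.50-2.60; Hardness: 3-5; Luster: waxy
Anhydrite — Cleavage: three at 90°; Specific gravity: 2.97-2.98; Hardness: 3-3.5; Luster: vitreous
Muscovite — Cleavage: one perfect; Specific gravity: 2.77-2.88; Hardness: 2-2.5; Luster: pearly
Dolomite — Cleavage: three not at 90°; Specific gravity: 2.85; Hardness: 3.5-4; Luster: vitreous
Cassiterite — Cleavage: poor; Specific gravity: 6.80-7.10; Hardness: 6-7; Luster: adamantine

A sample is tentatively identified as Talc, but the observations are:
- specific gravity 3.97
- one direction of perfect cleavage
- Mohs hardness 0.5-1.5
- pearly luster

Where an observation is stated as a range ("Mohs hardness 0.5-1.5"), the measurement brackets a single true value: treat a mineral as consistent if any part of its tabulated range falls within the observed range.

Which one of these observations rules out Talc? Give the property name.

specific gravity

Specific gravity 3.97: Talc has SG 2.70-2.80 — inconsistent.
One direction of perfect cleavage: Talc has cleavage one perfect — consistent.
Mohs hardness 0.5-1.5: Talc has hardness 1 — consistent.
Pearly luster: Talc has pearly luster — consistent.
Everything matches except the specific gravity.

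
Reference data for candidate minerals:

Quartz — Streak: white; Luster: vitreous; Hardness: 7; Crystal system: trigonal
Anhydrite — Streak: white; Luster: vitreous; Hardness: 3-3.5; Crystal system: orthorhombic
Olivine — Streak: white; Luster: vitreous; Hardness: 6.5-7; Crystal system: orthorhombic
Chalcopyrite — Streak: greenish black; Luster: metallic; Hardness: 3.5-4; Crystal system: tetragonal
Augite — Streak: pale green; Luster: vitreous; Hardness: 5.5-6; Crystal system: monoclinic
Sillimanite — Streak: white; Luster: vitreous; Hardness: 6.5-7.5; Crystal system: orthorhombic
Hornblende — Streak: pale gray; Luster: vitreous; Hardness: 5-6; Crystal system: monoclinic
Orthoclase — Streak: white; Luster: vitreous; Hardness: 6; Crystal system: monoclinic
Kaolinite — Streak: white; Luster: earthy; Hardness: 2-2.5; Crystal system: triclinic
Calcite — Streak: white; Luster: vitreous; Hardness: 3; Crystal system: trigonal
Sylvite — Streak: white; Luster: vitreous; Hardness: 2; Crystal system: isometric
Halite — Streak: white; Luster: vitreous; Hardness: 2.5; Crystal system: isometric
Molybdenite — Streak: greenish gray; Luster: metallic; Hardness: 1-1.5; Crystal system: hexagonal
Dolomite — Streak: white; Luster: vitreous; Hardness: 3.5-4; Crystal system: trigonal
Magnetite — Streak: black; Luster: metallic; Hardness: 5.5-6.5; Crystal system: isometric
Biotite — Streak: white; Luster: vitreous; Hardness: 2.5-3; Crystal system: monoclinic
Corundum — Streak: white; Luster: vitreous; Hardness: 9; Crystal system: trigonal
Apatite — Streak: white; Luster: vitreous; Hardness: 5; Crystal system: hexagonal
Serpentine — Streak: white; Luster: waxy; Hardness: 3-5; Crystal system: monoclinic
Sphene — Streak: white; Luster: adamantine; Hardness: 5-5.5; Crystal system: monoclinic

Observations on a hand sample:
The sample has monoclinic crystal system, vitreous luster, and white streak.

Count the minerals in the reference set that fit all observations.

2

Monoclinic crystal system — Augite, Hornblende, Orthoclase, Biotite, Serpentine, Sphene remain.
Vitreous luster rules out Serpentine, Sphene.
White streak rules out Augite, Hornblende.
Remaining candidates: Biotite, Orthoclase.
That is 2 minerals.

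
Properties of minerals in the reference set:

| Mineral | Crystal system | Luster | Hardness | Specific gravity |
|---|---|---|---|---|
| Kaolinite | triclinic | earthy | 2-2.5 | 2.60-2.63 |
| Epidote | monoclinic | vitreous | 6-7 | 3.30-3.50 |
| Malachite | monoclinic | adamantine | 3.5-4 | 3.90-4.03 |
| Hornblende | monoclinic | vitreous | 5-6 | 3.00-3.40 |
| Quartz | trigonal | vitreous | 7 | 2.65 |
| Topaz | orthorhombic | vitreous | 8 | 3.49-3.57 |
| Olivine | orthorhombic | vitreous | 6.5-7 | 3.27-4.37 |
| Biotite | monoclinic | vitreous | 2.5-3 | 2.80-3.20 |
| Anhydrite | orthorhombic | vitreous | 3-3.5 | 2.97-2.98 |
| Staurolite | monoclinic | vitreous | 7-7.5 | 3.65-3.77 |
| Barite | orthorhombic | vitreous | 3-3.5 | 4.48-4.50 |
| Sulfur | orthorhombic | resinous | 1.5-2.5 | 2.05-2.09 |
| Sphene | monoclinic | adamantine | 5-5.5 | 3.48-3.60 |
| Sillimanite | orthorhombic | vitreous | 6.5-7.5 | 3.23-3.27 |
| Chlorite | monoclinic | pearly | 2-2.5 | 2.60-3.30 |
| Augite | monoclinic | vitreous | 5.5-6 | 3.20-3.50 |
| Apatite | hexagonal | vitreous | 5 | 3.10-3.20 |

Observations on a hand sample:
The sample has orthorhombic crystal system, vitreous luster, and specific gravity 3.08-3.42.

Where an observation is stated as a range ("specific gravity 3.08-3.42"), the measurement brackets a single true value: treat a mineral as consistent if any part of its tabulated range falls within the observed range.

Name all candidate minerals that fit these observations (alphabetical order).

Olivine, Sillimanite

Orthorhombic crystal system: Topaz, Olivine, Anhydrite, Barite, Sulfur, Sillimanite remain.
Vitreous luster excludes Sulfur.
Specific gravity 3.08-3.42: narrows the field to Olivine, Sillimanite.
Remaining candidates: Olivine, Sillimanite.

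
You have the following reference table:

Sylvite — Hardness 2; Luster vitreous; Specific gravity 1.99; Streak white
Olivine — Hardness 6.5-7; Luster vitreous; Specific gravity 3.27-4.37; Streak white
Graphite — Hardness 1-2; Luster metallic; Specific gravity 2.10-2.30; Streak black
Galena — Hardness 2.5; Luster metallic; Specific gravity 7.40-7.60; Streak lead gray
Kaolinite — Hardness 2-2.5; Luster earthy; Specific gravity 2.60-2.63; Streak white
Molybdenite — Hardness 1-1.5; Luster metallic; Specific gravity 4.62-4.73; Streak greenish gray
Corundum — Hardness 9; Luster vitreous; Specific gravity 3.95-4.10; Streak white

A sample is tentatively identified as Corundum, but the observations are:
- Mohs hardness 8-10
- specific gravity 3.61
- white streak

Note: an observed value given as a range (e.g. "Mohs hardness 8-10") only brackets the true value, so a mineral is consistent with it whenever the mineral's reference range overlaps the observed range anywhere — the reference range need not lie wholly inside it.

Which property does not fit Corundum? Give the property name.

Mohs hardness 8-10: Corundum has hardness 9 — consistent.
Specific gravity 3.61: Corundum has SG 3.95-4.10 — outside the reference range.
White streak: Corundum has white streak — consistent.
Only the specific gravity is inconsistent.

specific gravity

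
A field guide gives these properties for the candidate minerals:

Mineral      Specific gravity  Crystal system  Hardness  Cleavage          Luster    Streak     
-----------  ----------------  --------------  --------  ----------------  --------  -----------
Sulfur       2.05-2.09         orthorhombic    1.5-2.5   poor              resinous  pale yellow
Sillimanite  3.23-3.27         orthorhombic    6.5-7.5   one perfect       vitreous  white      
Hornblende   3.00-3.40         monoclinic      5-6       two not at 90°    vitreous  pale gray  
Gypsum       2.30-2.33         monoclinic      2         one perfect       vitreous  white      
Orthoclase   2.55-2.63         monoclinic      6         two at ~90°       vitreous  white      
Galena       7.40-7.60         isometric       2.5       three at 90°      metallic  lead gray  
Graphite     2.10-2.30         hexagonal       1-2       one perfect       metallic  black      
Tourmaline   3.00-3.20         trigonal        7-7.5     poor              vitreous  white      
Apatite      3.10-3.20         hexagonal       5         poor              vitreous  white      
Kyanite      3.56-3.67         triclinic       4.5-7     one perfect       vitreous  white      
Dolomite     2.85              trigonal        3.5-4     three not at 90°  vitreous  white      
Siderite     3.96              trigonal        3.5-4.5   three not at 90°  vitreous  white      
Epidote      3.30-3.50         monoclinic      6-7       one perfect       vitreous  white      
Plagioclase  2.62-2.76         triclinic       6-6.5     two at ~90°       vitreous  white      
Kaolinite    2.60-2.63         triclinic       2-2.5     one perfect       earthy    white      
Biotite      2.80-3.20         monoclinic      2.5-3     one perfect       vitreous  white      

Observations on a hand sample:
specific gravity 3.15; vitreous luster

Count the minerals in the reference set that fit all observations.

4

Specific gravity 3.15: Hornblende, Tourmaline, Apatite, Biotite remain.
Vitreous luster: every remaining candidate is consistent.
The minerals that satisfy all observations are Apatite, Biotite, Hornblende, Tourmaline.
That is 4 minerals.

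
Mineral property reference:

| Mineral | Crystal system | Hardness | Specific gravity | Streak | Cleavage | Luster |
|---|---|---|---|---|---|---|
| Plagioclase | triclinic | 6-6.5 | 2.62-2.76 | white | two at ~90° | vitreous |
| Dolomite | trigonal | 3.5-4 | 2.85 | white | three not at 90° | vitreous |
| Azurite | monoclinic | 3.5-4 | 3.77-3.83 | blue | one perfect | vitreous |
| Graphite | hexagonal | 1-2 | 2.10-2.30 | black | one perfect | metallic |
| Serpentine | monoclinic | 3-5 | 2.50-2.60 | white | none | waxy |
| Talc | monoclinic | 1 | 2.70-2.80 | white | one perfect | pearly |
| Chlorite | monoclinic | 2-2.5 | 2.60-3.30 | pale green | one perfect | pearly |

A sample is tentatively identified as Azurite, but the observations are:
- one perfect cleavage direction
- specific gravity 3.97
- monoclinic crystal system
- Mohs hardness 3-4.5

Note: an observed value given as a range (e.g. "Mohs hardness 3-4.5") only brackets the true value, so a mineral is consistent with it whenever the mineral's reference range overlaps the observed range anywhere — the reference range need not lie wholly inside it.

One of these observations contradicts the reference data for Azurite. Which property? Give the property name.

specific gravity

One perfect cleavage direction: Azurite has cleavage one perfect — within range.
Specific gravity 3.97: Azurite has SG 3.77-3.83 — inconsistent.
Monoclinic crystal system: Azurite has monoclinic system — within range.
Mohs hardness 3-4.5: Azurite has hardness 3.5-4 — within range.
Everything matches except the specific gravity.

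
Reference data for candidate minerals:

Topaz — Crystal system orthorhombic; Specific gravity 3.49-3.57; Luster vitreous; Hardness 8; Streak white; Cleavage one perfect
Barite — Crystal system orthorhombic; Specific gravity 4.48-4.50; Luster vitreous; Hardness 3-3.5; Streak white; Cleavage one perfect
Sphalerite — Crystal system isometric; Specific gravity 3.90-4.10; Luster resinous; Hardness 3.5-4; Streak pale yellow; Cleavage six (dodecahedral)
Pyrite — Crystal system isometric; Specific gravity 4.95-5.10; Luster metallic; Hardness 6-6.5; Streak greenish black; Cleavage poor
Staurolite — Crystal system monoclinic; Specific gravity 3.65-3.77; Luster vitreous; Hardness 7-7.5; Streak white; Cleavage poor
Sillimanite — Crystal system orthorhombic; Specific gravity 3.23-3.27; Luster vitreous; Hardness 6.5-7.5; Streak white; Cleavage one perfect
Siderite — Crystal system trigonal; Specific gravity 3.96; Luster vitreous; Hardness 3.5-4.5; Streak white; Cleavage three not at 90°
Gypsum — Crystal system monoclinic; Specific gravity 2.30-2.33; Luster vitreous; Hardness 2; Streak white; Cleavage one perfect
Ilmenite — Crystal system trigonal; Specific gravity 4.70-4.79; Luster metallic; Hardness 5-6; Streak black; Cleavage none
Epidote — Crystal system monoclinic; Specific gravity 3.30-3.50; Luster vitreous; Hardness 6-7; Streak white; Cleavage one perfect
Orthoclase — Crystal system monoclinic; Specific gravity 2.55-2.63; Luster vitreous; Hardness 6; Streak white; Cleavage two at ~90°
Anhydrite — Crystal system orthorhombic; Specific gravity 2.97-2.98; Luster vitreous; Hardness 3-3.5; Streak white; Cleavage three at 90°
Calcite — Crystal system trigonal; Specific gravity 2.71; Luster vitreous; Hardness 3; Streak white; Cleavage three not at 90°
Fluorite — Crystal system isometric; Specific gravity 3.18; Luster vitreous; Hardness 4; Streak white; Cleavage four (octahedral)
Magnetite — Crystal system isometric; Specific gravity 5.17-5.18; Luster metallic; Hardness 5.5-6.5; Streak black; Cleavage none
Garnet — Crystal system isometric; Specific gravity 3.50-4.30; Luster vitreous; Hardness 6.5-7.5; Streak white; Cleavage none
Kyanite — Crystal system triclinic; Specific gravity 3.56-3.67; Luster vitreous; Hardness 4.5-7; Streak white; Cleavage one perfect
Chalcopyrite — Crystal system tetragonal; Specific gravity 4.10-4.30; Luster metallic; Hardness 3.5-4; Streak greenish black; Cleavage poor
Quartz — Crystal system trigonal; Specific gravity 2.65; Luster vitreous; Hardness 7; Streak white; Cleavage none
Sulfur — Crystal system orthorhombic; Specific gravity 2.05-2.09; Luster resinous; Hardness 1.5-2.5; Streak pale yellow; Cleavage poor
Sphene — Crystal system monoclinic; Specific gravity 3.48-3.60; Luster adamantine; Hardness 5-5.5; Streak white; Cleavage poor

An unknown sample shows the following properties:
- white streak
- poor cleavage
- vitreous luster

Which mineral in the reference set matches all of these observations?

White streak eliminates Sphalerite, Pyrite, Ilmenite, Magnetite, Chalcopyrite, Sulfur.
Poor cleavage — Staurolite, Sphene remain.
Vitreous luster rules out Sphene.
Only Staurolite satisfies all observations.

Staurolite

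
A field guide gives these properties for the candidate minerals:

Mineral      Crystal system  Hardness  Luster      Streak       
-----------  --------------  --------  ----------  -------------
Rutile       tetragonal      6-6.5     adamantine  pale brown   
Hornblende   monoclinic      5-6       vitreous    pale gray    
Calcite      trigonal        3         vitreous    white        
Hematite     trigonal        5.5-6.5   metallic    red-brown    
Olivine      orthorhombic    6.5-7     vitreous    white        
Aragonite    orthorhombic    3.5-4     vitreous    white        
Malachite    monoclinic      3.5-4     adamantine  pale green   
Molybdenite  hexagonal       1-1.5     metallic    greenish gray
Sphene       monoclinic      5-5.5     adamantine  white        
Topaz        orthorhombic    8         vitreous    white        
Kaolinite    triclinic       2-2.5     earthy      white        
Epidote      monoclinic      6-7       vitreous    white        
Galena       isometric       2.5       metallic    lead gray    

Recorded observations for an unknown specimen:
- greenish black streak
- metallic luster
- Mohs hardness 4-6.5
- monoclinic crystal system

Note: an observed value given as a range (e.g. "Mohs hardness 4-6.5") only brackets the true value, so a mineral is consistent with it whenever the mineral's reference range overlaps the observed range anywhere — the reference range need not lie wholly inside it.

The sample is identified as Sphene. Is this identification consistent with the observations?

Inconsistent

Greenish black streak — Sphene has white streak; a mismatch.
Metallic luster — Sphene has adamantine luster; a mismatch.
Mohs hardness 4-6.5 — consistent with Sphene (hardness 5-5.5).
Monoclinic crystal system — consistent with Sphene (monoclinic system).
2 of the observed properties are inconsistent with Sphene.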